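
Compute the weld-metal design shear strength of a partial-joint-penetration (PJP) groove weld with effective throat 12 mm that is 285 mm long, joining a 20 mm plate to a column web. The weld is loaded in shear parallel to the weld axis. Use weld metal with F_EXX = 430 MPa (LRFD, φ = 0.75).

Effective throat (given) t_e = 12 mm.
A_we = 12 × 285 = 3420 mm².
F_nw = 0.6 F_EXX = 258 MPa.
φR_n = 0.75 × 258 × 3420 × 10⁻³ = 661.8 kN.

φR_n ≈ 662 kN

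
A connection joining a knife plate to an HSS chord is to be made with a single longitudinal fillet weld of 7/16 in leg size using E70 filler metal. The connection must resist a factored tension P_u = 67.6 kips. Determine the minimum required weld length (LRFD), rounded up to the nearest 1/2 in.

L = 7 in

E70XX → F_EXX = 70 ksi.
Throat t_e = 0.707 × 0.4375 = 0.3093 in.
φr_n = 0.75 × 0.6 × 70 × 0.3093 = 9.743 kips/in.
L_req = P_u / φr_n = 67.6 / 9.743 = 6.938 in total.
Round up → use L = 7 in.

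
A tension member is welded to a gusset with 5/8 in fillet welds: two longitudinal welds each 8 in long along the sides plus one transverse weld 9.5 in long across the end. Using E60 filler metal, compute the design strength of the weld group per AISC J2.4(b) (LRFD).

φR_n ≈ 332 kip

E60XX → F_EXX = 60 ksi.
t_e = 0.707 × 0.625 = 0.4419 in.
R_nwl = 0.6 × 60 × 0.4419 × 16 = 254.5 kip (longitudinal, 2 welds).
R_nwt = 0.6 × 60 × 0.4419 × 9.5 = 151.1 kip (transverse, base value).
(i) R_nwl + R_nwt = 405.6 kip; (ii) 0.85 R_nwl + 1.5 R_nwt = 443 kip.
R_n = max = 443 kip [governs: (ii)]; φR_n = 332.3 kip.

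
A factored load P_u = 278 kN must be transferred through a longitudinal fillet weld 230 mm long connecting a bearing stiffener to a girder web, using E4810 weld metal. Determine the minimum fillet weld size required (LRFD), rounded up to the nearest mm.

w = 8 mm

E48XX → F_EXX = 480 MPa.
Total weld length L = 230 mm.
Required throat t_e = P_u / (φ × 0.6 F_EXX × L) = 278 / (0.75 × 0.6 × 480 × 230 × 10⁻³) = 5.596 mm.
Required leg w = t_e / 0.707 = 7.915 mm → use 8 mm.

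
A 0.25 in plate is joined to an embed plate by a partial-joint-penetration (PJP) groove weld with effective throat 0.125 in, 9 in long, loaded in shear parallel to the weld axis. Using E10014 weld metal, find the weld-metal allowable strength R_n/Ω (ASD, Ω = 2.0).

R_n/Ω ≈ 33.8 kip

E100XX → F_EXX = 100 ksi.
Effective throat (given) t_e = 0.125 in.
A_we = 0.125 × 9 = 1.125 in².
F_nw = 0.6 F_EXX = 60 ksi.
R_n/Ω = (60 × 1.125) / 2.0 = 33.75 kip.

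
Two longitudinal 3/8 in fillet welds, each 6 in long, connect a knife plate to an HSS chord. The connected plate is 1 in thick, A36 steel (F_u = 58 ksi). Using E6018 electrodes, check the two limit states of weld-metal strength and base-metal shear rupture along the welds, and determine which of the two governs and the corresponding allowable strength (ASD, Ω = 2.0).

E60XX → F_EXX = 60 ksi.
t_e = 0.707 × 0.375 = 0.2651 in; L = 12 in.
Weld metal: R_n/Ω = (1/2.0) × 0.6 × 60 × 0.2651 × 12 = 57.27 kip.
Base metal (shear rupture): R_n/Ω = (1/2.0) × 0.6 × 58 × 1 × 12 = 208.8 kip.
Governing: weld metal.

R_n/Ω ≈ 57.3 kip (weld metal governs)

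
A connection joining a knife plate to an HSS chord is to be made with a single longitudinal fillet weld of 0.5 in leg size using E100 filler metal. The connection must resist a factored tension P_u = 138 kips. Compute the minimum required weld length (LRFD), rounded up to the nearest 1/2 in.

E100XX → F_EXX = 100 ksi.
Throat t_e = 0.707 × 0.5 = 0.3535 in.
φr_n = 0.75 × 0.6 × 100 × 0.3535 = 15.91 kips/in.
L_req = P_u / φr_n = 138 / 15.91 = 8.675 in total.
Round up → use L = 9 in.

L = 9 in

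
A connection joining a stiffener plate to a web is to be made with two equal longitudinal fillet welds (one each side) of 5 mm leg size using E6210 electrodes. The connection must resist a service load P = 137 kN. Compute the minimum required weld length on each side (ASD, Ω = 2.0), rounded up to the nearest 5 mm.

L = 105 mm on each side

E62XX → F_EXX = 620 MPa.
Throat t_e = 0.707 × 5 = 3.535 mm.
r_n/Ω = (0.6 × 620 × 3.535) / 2.0 = 657.5 N/mm = 0.6575 kN/mm.
L_req = P / (r_n/Ω) = 137 / 0.6575 = 208.4 mm total.
Per side: 208.4 / 2 = 104.2 mm.
Round up → use L = 105 mm on each side.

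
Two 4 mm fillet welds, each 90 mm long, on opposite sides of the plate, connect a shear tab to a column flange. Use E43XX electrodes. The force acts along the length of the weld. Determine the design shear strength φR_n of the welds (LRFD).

φR_n ≈ 98.5 kN

E43XX → F_EXX = 430 MPa.
Effective throat t_e = 0.707 × 4 = 2.828 mm.
Total length L = 180 mm; A_we = 2.828 × 180 = 509 mm².
F_nw = 0.6 F_EXX = 0.6 × 430 = 258 MPa.
φR_n = 0.75 × 258 × 509 × 10⁻³ = 98.5 kN.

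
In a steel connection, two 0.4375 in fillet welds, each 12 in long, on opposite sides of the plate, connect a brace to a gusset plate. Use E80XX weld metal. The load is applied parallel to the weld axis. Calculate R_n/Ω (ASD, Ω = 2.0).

R_n/Ω ≈ 178 kips

E80XX → F_EXX = 80 ksi.
Effective throat t_e = 0.707 × 0.4375 = 0.3093 in.
Total length L = 24 in; A_we = 0.3093 × 24 = 7.423 in².
F_nw = 0.6 F_EXX = 0.6 × 80 = 48 ksi.
R_n = 48 × 7.423 = 356.3 kips; R_n/Ω = 356.3/2.0 = 178.2 kips.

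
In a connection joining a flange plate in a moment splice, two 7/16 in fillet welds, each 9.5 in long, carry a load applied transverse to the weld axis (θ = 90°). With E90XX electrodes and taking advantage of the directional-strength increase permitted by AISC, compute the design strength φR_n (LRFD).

E90XX → F_EXX = 90 ksi.
t_e = 0.707 × 0.4375 = 0.3093 in; A_we = 0.3093 × 19 = 5.877 in².
Directional factor: 1.0 + 0.5 sin^1.5(90°) = 1.5.
F_nw = 0.6 × 90 × 1.5 = 81 ksi.
φR_n = 0.75 × 81 × 5.877 = 357 kips.

φR_n ≈ 357 kips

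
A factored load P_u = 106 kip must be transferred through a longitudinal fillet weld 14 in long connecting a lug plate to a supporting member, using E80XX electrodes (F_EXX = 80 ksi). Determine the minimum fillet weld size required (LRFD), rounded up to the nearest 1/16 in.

w = 5/16 in

Total weld length L = 14 in.
Required throat t_e = P_u / (φ × 0.6 F_EXX × L) = 106 / (0.75 × 0.6 × 80 × 14) = 0.2103 in.
Required leg w = t_e / 0.707 = 0.2975 in → use 5/16 in.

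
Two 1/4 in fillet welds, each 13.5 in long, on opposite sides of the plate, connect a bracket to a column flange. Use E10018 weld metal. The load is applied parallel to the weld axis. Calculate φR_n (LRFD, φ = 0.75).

E100XX → F_EXX = 100 ksi.
Effective throat t_e = 0.707 × 0.25 = 0.1767 in.
Total length L = 27 in; A_we = 0.1767 × 27 = 4.772 in².
F_nw = 0.6 F_EXX = 0.6 × 100 = 60 ksi.
φR_n = 0.75 × 60 × 4.772 = 214.8 kip.

φR_n ≈ 215 kip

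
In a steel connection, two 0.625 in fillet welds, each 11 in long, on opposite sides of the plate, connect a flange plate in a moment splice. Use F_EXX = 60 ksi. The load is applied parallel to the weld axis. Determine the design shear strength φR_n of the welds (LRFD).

Effective throat t_e = 0.707 × 0.625 = 0.4419 in.
Total length L = 22 in; A_we = 0.4419 × 22 = 9.721 in².
F_nw = 0.6 F_EXX = 0.6 × 60 = 36 ksi.
φR_n = 0.75 × 36 × 9.721 = 262.5 kip.

φR_n ≈ 262 kip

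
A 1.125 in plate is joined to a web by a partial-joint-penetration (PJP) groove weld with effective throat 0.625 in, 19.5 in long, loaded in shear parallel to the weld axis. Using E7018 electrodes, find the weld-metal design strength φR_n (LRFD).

φR_n ≈ 384 kips

E70XX → F_EXX = 70 ksi.
Effective throat (given) t_e = 0.625 in.
A_we = 0.625 × 19.5 = 12.19 in².
F_nw = 0.6 F_EXX = 42 ksi.
φR_n = 0.75 × 42 × 12.19 = 383.9 kips.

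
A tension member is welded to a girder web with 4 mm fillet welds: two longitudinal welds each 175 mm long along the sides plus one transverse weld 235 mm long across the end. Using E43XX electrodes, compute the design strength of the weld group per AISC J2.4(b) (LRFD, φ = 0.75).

E43XX → F_EXX = 430 MPa.
t_e = 0.707 × 4 = 2.828 mm.
R_nwl = 0.6 × 430 × 2.828 × 350 × 10⁻³ = 255.4 kN (longitudinal, 2 welds).
R_nwt = 0.6 × 430 × 2.828 × 235 × 10⁻³ = 171.5 kN (transverse, base value).
(i) R_nwl + R_nwt = 426.8 kN; (ii) 0.85 R_nwl + 1.5 R_nwt = 474.3 kN.
R_n = max = 474.3 kN [governs: (ii)]; φR_n = 355.7 kN.

φR_n ≈ 356 kN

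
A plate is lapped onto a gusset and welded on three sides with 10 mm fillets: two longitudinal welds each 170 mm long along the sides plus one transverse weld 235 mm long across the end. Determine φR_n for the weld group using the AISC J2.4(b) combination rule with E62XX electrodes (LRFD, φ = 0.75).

φR_n ≈ 1270 kN

E62XX → F_EXX = 620 MPa.
t_e = 0.707 × 10 = 7.07 mm.
R_nwl = 0.6 × 620 × 7.07 × 340 × 10⁻³ = 894.2 kN (longitudinal, 2 welds).
R_nwt = 0.6 × 620 × 7.07 × 235 × 10⁻³ = 618.1 kN (transverse, base value).
(i) R_nwl + R_nwt = 1512 kN; (ii) 0.85 R_nwl + 1.5 R_nwt = 1687 kN.
R_n = max = 1687 kN [governs: (ii)]; φR_n = 1265 kN.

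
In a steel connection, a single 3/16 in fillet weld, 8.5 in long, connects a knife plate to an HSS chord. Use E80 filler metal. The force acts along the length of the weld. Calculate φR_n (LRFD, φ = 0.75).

φR_n ≈ 40.6 kips

E80XX → F_EXX = 80 ksi.
Effective throat t_e = 0.707 × 0.1875 = 0.1326 in.
Total length L = 8.5 in; A_we = 0.1326 × 8.5 = 1.127 in².
F_nw = 0.6 F_EXX = 0.6 × 80 = 48 ksi.
φR_n = 0.75 × 48 × 1.127 = 40.56 kips.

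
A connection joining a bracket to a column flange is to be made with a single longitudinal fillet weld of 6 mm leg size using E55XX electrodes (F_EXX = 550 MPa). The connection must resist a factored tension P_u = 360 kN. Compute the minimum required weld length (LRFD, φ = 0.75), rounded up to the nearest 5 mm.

L = 345 mm

Throat t_e = 0.707 × 6 = 4.242 mm.
φr_n = 0.75 × 0.6 × 550 × 4.242 × 10⁻³ = 1.05 kN/mm.
L_req = P_u / φr_n = 360 / 1.05 = 342.9 mm total.
Round up → use L = 345 mm.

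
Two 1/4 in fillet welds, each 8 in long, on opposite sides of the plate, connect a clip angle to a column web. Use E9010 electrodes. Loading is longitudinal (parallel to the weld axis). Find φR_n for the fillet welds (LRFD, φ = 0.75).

E90XX → F_EXX = 90 ksi.
Effective throat t_e = 0.707 × 0.25 = 0.1767 in.
Total length L = 16 in; A_we = 0.1767 × 16 = 2.828 in².
F_nw = 0.6 F_EXX = 0.6 × 90 = 54 ksi.
φR_n = 0.75 × 54 × 2.828 = 114.5 kip.

φR_n ≈ 115 kip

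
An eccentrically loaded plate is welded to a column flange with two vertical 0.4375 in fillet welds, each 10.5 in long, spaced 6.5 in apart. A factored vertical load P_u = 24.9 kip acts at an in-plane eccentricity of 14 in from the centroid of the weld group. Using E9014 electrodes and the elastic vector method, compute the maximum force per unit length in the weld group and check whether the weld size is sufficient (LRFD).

f_max ≈ 5.9 kip/in; adequate

E90XX → F_EXX = 90 ksi.
Total weld length L_w = 21 in. Treat welds as unit-width lines.
Polar moment about centroid: J = 2[d³/12 + d(b/2)²] = 2[10.5³/12 + 10.5×3.25²] = 414.8 in³.
Direct shear f_v = P/L_w = 24.9 / 21 = 1.186 kip/in (vertical).
Torsion M = P·e = 24.9 × 14 = 348.6 kip·in.
Critical point at (x, y) = (3.25, 5.25) from centroid. f_tx = M·y/J = 4.413 kip/in; f_ty = M·x/J = 2.732 kip/in.
Resultant f_max = √[f_tx² + (f_v + f_ty)²] = √[4.413² + (1.186 + 2.732)²] = 5.901 kip/in.
Capacity per unit length: φr_n = 0.75 × 0.6 × 90 × (0.707 × 0.4375) = 12.53 kip/in.
5.901 ≤ 12.53 → adequate.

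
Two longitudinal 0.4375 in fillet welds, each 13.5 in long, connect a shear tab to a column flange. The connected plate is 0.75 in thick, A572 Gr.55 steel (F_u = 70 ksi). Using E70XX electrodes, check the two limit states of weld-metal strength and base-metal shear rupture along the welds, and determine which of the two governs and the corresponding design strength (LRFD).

E70XX → F_EXX = 70 ksi.
t_e = 0.707 × 0.4375 = 0.3093 in; L = 27 in.
Weld metal: φR_n = 0.75 × 0.6 × 70 × 0.3093 × 27 = 263.1 kip.
Base metal (shear rupture): φR_n = 0.75 × 0.6 × 70 × 0.75 × 27 = 637.9 kip.
Governing: weld metal.

φR_n ≈ 263 kip (weld metal governs)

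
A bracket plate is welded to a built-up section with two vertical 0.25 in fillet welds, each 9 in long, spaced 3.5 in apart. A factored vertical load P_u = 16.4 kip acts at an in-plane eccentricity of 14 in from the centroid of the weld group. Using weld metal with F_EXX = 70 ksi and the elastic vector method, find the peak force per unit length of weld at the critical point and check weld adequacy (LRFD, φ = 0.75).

f_max ≈ 6.66 kip/in; NOT adequate

Total weld length L_w = 18 in. Treat welds as unit-width lines.
Polar moment about centroid: J = 2[d³/12 + d(b/2)²] = 2[9³/12 + 9×1.75²] = 176.6 in³.
Direct shear f_v = P/L_w = 16.4 / 18 = 0.9111 kip/in (vertical).
Torsion M = P·e = 16.4 × 14 = 229.6 kip·in.
Critical point at (x, y) = (1.75, 4.5) from centroid. f_tx = M·y/J = 5.85 kip/in; f_ty = M·x/J = 2.275 kip/in.
Resultant f_max = √[f_tx² + (f_v + f_ty)²] = √[5.85² + (0.9111 + 2.275)²] = 6.661 kip/in.
Capacity per unit length: φr_n = 0.75 × 0.6 × 70 × (0.707 × 0.25) = 5.568 kip/in.
6.661 > 5.568 → NOT adequate.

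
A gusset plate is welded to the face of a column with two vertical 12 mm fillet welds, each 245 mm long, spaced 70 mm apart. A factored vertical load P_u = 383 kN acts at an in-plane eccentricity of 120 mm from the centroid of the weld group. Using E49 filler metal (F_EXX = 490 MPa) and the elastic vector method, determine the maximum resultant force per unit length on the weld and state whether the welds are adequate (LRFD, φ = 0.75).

Total weld length L_w = 490 mm. Treat welds as unit-width lines.
Polar moment about centroid: J = 2[d³/12 + d(b/2)²] = 2[245³/12 + 245×35²] = 3051000 mm³.
Direct shear f_v = P/L_w = 383×10³ / 490 = 781.6 N/mm (vertical).
Torsion M = P·e = 383×10³ × 120 = 45960000 N·mm.
Critical point at (x, y) = (35, 122.5) from centroid. f_tx = M·y/J = 1845 N/mm; f_ty = M·x/J = 527.2 N/mm.
Resultant f_max = √[f_tx² + (f_v + f_ty)²] = √[1845² + (781.6 + 527.2)²] = 2262 N/mm.
Capacity per unit length: φr_n = 0.75 × 0.6 × 490 × (0.707 × 12) = 1871 N/mm.
2262 > 1871 → NOT adequate.

f_max ≈ 2260 N/mm; NOT adequate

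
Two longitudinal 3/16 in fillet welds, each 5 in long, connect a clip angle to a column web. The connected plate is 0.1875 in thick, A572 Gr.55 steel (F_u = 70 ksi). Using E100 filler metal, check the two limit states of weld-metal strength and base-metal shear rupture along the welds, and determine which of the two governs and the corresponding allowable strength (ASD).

E100XX → F_EXX = 100 ksi.
t_e = 0.707 × 0.1875 = 0.1326 in; L = 10 in.
Weld metal: R_n/Ω = (1/2.0) × 0.6 × 100 × 0.1326 × 10 = 39.77 kip.
Base metal (shear rupture): R_n/Ω = (1/2.0) × 0.6 × 70 × 0.1875 × 10 = 39.38 kip.
Governing: base-metal shear rupture.

R_n/Ω ≈ 39.4 kip (base-metal shear rupture governs)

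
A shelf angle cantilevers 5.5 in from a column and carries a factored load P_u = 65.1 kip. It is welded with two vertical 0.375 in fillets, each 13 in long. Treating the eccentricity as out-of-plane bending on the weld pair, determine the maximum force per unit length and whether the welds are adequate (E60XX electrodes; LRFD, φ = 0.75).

f_max ≈ 6.83 kip/in; adequate

E60XX → F_EXX = 60 ksi.
L_w = 2 × 13 = 26 in; section modulus (unit throat) S = 2 × L²/6 = 56.33 in².
Direct shear f_v = P/L_w = 65.1/26 = 2.504 kip/in.
Moment M = P × e = 65.1 × 5.5 = 358.05 kip·in; bending f_b = M/S = 6.356 kip/in.
f_max = √(f_v² + f_b²) = √(2.504² + 6.356²) = 6.831 kip/in.
φr_n = 0.75 × 0.6 × 60 × (0.707 × 0.375) = 7.158 kip/in → adequate.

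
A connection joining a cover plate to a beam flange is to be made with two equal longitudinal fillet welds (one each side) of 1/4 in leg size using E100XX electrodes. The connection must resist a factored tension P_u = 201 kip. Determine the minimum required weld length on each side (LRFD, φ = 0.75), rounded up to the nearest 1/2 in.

E100XX → F_EXX = 100 ksi.
Throat t_e = 0.707 × 0.25 = 0.1767 in.
φr_n = 0.75 × 0.6 × 100 × 0.1767 = 7.954 kip/in.
L_req = P_u / φr_n = 201 / 7.954 = 25.27 in total.
Per side: 25.27 / 2 = 12.64 in.
Round up → use L = 13 in on each side.

L = 13 in on each side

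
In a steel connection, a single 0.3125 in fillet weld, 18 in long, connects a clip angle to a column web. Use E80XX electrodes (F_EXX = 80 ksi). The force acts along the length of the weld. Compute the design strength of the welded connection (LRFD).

Effective throat t_e = 0.707 × 0.3125 = 0.2209 in.
Total length L = 18 in; A_we = 0.2209 × 18 = 3.977 in².
F_nw = 0.6 F_EXX = 0.6 × 80 = 48 ksi.
φR_n = 0.75 × 48 × 3.977 = 143.2 kip.

φR_n ≈ 143 kip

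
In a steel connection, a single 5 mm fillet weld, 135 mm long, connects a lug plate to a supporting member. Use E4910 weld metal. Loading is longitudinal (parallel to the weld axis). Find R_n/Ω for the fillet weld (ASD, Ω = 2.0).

E49XX → F_EXX = 490 MPa.
Effective throat t_e = 0.707 × 5 = 3.535 mm.
Total length L = 135 mm; A_we = 3.535 × 135 = 477.2 mm².
F_nw = 0.6 F_EXX = 0.6 × 490 = 294 MPa.
R_n = 294 × 477.2 × 10⁻³ = 140.3 kN; R_n/Ω = 140.3/2.0 = 70.15 kN.

R_n/Ω ≈ 70.2 kN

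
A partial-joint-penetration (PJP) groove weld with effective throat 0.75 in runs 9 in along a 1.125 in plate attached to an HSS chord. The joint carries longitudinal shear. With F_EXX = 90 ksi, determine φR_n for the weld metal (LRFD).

Effective throat (given) t_e = 0.75 in.
A_we = 0.75 × 9 = 6.75 in².
F_nw = 0.6 F_EXX = 54 ksi.
φR_n = 0.75 × 54 × 6.75 = 273.4 kips.

φR_n ≈ 273 kips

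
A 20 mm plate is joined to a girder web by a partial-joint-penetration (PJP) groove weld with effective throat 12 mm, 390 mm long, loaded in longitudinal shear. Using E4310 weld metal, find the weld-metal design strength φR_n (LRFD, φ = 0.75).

φR_n ≈ 906 kN

E43XX → F_EXX = 430 MPa.
Effective throat (given) t_e = 12 mm.
A_we = 12 × 390 = 4680 mm².
F_nw = 0.6 F_EXX = 258 MPa.
φR_n = 0.75 × 258 × 4680 × 10⁻³ = 905.6 kN.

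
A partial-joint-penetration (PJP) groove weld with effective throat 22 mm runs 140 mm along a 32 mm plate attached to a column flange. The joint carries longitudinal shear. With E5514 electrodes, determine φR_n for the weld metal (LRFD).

φR_n ≈ 762 kN

E55XX → F_EXX = 550 MPa.
Effective throat (given) t_e = 22 mm.
A_we = 22 × 140 = 3080 mm².
F_nw = 0.6 F_EXX = 330 MPa.
φR_n = 0.75 × 330 × 3080 × 10⁻³ = 762.3 kN.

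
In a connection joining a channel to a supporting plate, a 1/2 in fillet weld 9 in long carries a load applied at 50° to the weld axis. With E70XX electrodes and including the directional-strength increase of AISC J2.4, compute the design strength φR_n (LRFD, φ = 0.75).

φR_n ≈ 134 kip

E70XX → F_EXX = 70 ksi.
t_e = 0.707 × 0.5 = 0.3535 in; A_we = 0.3535 × 9 = 3.181 in².
Directional factor: 1.0 + 0.5 sin^1.5(50°) = 1.335.
F_nw = 0.6 × 70 × 1.335 = 56.08 ksi.
φR_n = 0.75 × 56.08 × 3.181 = 133.8 kip.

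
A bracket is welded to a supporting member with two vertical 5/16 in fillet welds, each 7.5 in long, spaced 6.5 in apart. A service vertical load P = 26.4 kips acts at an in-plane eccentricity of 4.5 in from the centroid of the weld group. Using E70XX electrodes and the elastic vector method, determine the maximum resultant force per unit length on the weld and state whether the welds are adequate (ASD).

f_max ≈ 3.96 kip/in; adequate

E70XX → F_EXX = 70 ksi.
Total weld length L_w = 15 in. Treat welds as unit-width lines.
Polar moment about centroid: J = 2[d³/12 + d(b/2)²] = 2[7.5³/12 + 7.5×3.25²] = 228.8 in³.
Direct shear f_v = P/L_w = 26.4 / 15 = 1.76 kip/in (vertical).
Torsion M = P·e = 26.4 × 4.5 = 118.8 kip·in.
Critical point at (x, y) = (3.25, 3.75) from centroid. f_tx = M·y/J = 1.948 kip/in; f_ty = M·x/J = 1.688 kip/in.
Resultant f_max = √[f_tx² + (f_v + f_ty)²] = √[1.948² + (1.76 + 1.688)²] = 3.96 kip/in.
Capacity per unit length: r_n/Ω = (1/2.0) × 0.6 × 70 × (0.707 × 0.3125) = 4.64 kip/in.
3.96 ≤ 4.64 → adequate.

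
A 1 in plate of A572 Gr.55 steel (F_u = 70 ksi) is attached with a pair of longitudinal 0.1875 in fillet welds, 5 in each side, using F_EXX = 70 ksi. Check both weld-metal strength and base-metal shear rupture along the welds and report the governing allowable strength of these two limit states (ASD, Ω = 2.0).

t_e = 0.707 × 0.1875 = 0.1326 in; L = 10 in.
Weld metal: R_n/Ω = (1/2.0) × 0.6 × 70 × 0.1326 × 10 = 27.84 kips.
Base metal (shear rupture): R_n/Ω = (1/2.0) × 0.6 × 70 × 1 × 10 = 210 kips.
Governing: weld metal.

R_n/Ω ≈ 27.8 kips (weld metal governs)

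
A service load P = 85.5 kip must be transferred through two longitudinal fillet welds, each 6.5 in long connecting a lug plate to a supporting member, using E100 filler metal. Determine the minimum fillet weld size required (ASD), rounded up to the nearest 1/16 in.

E100XX → F_EXX = 100 ksi.
Total weld length L = 13 in.
Required throat t_e = P × Ω / (0.6 F_EXX × L) = 85.5 × 2.0 / (0.6 × 100 × 13) = 0.2192 in.
Required leg w = t_e / 0.707 = 0.3101 in → use 5/16 in.

w = 5/16 in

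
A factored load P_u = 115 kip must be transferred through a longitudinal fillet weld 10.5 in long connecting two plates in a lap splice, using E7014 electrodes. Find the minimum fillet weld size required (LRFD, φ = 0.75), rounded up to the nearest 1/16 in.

w = 1/2 in

E70XX → F_EXX = 70 ksi.
Total weld length L = 10.5 in.
Required throat t_e = P_u / (φ × 0.6 F_EXX × L) = 115 / (0.75 × 0.6 × 70 × 10.5) = 0.3477 in.
Required leg w = t_e / 0.707 = 0.4918 in → use 1/2 in.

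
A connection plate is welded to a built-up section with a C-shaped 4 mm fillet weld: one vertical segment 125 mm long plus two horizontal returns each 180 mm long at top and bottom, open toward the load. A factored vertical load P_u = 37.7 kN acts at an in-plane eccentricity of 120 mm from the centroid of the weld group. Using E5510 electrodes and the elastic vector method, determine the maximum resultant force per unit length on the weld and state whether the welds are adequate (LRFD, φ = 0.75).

E55XX → F_EXX = 550 MPa.
Total weld length L_w = 485 mm. Treat welds as unit-width lines.
Centroid: x̄ = 2×180×90 / 485 = 66.8 mm from the vertical weld.
Polar moment about centroid: J = I_x + I_y = [125³/12 + 2×180×62.5²] + [125×66.8² + 2(180³/12 + 180×23.2²)] = 3293000 mm³.
Direct shear f_v = P/L_w = 37.7×10³ / 485 = 77.73 N/mm (vertical).
Torsion M = P·e = 37.7×10³ × 120 = 4524000 N·mm.
Critical point at (x, y) = (113.2, 62.5) from centroid. f_tx = M·y/J = 85.88 N/mm; f_ty = M·x/J = 155.5 N/mm.
Resultant f_max = √[f_tx² + (f_v + f_ty)²] = √[85.88² + (77.73 + 155.5)²] = 248.6 N/mm.
Capacity per unit length: φr_n = 0.75 × 0.6 × 550 × (0.707 × 4) = 699.9 N/mm.
248.6 ≤ 699.9 → adequate.

f_max ≈ 249 N/mm; adequate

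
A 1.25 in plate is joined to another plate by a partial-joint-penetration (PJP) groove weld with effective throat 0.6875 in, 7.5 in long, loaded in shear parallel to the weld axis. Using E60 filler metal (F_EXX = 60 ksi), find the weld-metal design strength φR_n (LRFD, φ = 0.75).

Effective throat (given) t_e = 0.6875 in.
A_we = 0.6875 × 7.5 = 5.156 in².
F_nw = 0.6 F_EXX = 36 ksi.
φR_n = 0.75 × 36 × 5.156 = 139.2 kip.

φR_n ≈ 139 kip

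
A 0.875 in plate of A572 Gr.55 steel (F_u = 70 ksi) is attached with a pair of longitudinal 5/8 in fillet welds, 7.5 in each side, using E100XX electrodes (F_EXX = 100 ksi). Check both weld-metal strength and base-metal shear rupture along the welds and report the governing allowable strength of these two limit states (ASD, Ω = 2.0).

R_n/Ω ≈ 199 kip (weld metal governs)

t_e = 0.707 × 0.625 = 0.4419 in; L = 15 in.
Weld metal: R_n/Ω = (1/2.0) × 0.6 × 100 × 0.4419 × 15 = 198.8 kip.
Base metal (shear rupture): R_n/Ω = (1/2.0) × 0.6 × 70 × 0.875 × 15 = 275.6 kip.
Governing: weld metal.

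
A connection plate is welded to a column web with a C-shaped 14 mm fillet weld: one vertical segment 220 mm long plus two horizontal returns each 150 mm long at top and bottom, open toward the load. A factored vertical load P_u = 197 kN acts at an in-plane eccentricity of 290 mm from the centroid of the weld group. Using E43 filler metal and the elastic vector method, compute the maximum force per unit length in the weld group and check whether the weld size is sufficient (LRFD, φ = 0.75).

E43XX → F_EXX = 430 MPa.
Total weld length L_w = 520 mm. Treat welds as unit-width lines.
Centroid: x̄ = 2×150×75 / 520 = 43.27 mm from the vertical weld.
Polar moment about centroid: J = I_x + I_y = [220³/12 + 2×150×110²] + [220×43.27² + 2(150³/12 + 150×31.73²)] = 5794000 mm³.
Direct shear f_v = P/L_w = 197×10³ / 520 = 378.8 N/mm (vertical).
Torsion M = P·e = 197×10³ × 290 = 57130000 N·mm.
Critical point at (x, y) = (106.7, 110) from centroid. f_tx = M·y/J = 1085 N/mm; f_ty = M·x/J = 1052 N/mm.
Resultant f_max = √[f_tx² + (f_v + f_ty)²] = √[1085² + (378.8 + 1052)²] = 1796 N/mm.
Capacity per unit length: φr_n = 0.75 × 0.6 × 430 × (0.707 × 14) = 1915 N/mm.
1796 ≤ 1915 → adequate.

f_max ≈ 1800 N/mm; adequate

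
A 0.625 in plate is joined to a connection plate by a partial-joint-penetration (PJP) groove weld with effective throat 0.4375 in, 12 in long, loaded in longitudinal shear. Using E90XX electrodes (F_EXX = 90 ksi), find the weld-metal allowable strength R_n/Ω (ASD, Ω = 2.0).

Effective throat (given) t_e = 0.4375 in.
A_we = 0.4375 × 12 = 5.25 in².
F_nw = 0.6 F_EXX = 54 ksi.
R_n/Ω = (54 × 5.25) / 2.0 = 141.8 kip.

R_n/Ω ≈ 142 kip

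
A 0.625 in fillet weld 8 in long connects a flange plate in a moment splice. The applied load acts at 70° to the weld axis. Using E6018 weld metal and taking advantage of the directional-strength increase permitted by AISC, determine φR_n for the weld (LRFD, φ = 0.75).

E60XX → F_EXX = 60 ksi.
t_e = 0.707 × 0.625 = 0.4419 in; A_we = 0.4419 × 8 = 3.535 in².
Directional factor: 1.0 + 0.5 sin^1.5(70°) = 1.455.
F_nw = 0.6 × 60 × 1.455 = 52.4 ksi.
φR_n = 0.75 × 52.4 × 3.535 = 138.9 kip.

φR_n ≈ 139 kip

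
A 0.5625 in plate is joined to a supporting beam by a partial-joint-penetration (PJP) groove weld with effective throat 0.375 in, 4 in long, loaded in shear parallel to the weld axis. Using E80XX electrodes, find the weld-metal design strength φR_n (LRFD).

φR_n ≈ 54 kips

E80XX → F_EXX = 80 ksi.
Effective throat (given) t_e = 0.375 in.
A_we = 0.375 × 4 = 1.5 in².
F_nw = 0.6 F_EXX = 48 ksi.
φR_n = 0.75 × 48 × 1.5 = 54 kips.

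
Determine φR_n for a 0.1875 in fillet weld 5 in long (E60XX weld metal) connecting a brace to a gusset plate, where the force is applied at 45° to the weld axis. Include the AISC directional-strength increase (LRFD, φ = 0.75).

φR_n ≈ 23.2 kip

E60XX → F_EXX = 60 ksi.
t_e = 0.707 × 0.1875 = 0.1326 in; A_we = 0.1326 × 5 = 0.6628 in².
Directional factor: 1.0 + 0.5 sin^1.5(45°) = 1.297.
F_nw = 0.6 × 60 × 1.297 = 46.7 ksi.
φR_n = 0.75 × 46.7 × 0.6628 = 23.22 kip.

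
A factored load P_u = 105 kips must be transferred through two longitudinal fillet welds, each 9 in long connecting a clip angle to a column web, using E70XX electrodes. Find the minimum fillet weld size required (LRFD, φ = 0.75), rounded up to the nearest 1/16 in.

E70XX → F_EXX = 70 ksi.
Total weld length L = 18 in.
Required throat t_e = P_u / (φ × 0.6 F_EXX × L) = 105 / (0.75 × 0.6 × 70 × 18) = 0.1852 in.
Required leg w = t_e / 0.707 = 0.2619 in → use 5/16 in.

w = 5/16 in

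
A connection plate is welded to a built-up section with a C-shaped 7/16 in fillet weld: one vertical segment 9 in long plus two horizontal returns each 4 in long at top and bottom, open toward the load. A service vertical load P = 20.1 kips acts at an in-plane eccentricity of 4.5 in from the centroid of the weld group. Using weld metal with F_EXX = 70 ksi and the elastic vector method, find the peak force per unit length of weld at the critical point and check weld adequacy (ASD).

f_max ≈ 2.81 kip/in; adequate

Total weld length L_w = 17 in. Treat welds as unit-width lines.
Centroid: x̄ = 2×4×2 / 17 = 0.9412 in from the vertical weld.
Polar moment about centroid: J = I_x + I_y = [9³/12 + 2×4×4.5²] + [9×0.9412² + 2(4³/12 + 4×1.059²)] = 250.4 in³.
Direct shear f_v = P/L_w = 20.1 / 17 = 1.182 kip/in (vertical).
Torsion M = P·e = 20.1 × 4.5 = 90.45 kip·in.
Critical point at (x, y) = (3.059, 4.5) from centroid. f_tx = M·y/J = 1.626 kip/in; f_ty = M·x/J = 1.105 kip/in.
Resultant f_max = √[f_tx² + (f_v + f_ty)²] = √[1.626² + (1.182 + 1.105)²] = 2.806 kip/in.
Capacity per unit length: r_n/Ω = (1/2.0) × 0.6 × 70 × (0.707 × 0.4375) = 6.496 kip/in.
2.806 ≤ 6.496 → adequate.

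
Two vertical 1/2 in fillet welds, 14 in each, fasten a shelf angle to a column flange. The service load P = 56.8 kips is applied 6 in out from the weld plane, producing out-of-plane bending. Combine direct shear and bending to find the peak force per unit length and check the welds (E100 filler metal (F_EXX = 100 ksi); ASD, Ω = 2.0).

f_max ≈ 5.6 kip/in; adequate

L_w = 2 × 14 = 28 in; section modulus (unit throat) S = 2 × L²/6 = 65.33 in².
Direct shear f_v = P/L_w = 56.8/28 = 2.029 kip/in.
Moment M = P × e = 56.8 × 6 = 340.8 kip·in; bending f_b = M/S = 5.216 kip/in.
f_max = √(f_v² + f_b²) = √(2.029² + 5.216²) = 5.597 kip/in.
r_n/Ω = (1/2.0) × 0.6 × 100 × (0.707 × 0.5) = 10.6 kip/in → adequate.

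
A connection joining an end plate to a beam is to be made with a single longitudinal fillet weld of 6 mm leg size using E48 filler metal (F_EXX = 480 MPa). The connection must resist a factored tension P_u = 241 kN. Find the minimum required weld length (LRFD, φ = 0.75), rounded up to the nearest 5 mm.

L = 265 mm

Throat t_e = 0.707 × 6 = 4.242 mm.
φr_n = 0.75 × 0.6 × 480 × 4.242 × 10⁻³ = 0.9163 kN/mm.
L_req = P_u / φr_n = 241 / 0.9163 = 263 mm total.
Round up → use L = 265 mm.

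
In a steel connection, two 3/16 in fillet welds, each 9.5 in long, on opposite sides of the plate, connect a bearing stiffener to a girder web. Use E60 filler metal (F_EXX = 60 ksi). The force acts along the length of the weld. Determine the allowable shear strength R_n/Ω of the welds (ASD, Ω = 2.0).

R_n/Ω ≈ 45.3 kips

Effective throat t_e = 0.707 × 0.1875 = 0.1326 in.
Total length L = 19 in; A_we = 0.1326 × 19 = 2.519 in².
F_nw = 0.6 F_EXX = 0.6 × 60 = 36 ksi.
R_n = 36 × 2.519 = 90.67 kips; R_n/Ω = 90.67/2.0 = 45.34 kips.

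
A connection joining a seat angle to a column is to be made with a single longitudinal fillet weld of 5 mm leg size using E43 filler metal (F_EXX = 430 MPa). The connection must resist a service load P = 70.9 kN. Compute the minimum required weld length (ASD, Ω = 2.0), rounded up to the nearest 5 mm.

L = 160 mm

Throat t_e = 0.707 × 5 = 3.535 mm.
r_n/Ω = (0.6 × 430 × 3.535) / 2.0 = 456 N/mm = 0.456 kN/mm.
L_req = P / (r_n/Ω) = 70.9 / 0.456 = 155.5 mm total.
Round up → use L = 160 mm.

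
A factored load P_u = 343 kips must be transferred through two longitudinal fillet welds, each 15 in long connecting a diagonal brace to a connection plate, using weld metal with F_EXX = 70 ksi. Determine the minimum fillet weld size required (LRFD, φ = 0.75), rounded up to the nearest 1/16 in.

w = 9/16 in

Total weld length L = 30 in.
Required throat t_e = P_u / (φ × 0.6 F_EXX × L) = 343 / (0.75 × 0.6 × 70 × 30) = 0.363 in.
Required leg w = t_e / 0.707 = 0.5134 in → use 9/16 in.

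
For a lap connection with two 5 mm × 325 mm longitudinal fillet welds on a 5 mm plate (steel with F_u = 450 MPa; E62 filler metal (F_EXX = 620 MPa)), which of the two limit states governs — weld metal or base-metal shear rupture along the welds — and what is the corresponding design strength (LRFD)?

φR_n ≈ 641 kN (weld metal governs)

t_e = 0.707 × 5 = 3.535 mm; L = 650 mm.
Weld metal: φR_n = 0.75 × 0.6 × 620 × 3.535 × 650 × 10⁻³ = 641.1 kN.
Base metal (shear rupture): φR_n = 0.75 × 0.6 × 450 × 5 × 650 × 10⁻³ = 658.1 kN.
Governing: weld metal.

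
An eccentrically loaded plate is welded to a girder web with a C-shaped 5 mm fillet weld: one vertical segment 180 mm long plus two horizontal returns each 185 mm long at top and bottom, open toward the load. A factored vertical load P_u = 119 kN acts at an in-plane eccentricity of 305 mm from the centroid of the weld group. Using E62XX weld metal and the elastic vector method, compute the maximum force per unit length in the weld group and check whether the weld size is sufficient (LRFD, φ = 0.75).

E62XX → F_EXX = 620 MPa.
Total weld length L_w = 550 mm. Treat welds as unit-width lines.
Centroid: x̄ = 2×185×92.5 / 550 = 62.23 mm from the vertical weld.
Polar moment about centroid: J = I_x + I_y = [180³/12 + 2×185×90²] + [180×62.23² + 2(185³/12 + 185×30.27²)] = 5574000 mm³.
Direct shear f_v = P/L_w = 119×10³ / 550 = 216.4 N/mm (vertical).
Torsion M = P·e = 119×10³ × 305 = 36295000 N·mm.
Critical point at (x, y) = (122.8, 90) from centroid. f_tx = M·y/J = 586 N/mm; f_ty = M·x/J = 799.4 N/mm.
Resultant f_max = √[f_tx² + (f_v + f_ty)²] = √[586² + (216.4 + 799.4)²] = 1173 N/mm.
Capacity per unit length: φr_n = 0.75 × 0.6 × 620 × (0.707 × 5) = 986.3 N/mm.
1173 > 986.3 → NOT adequate.

f_max ≈ 1170 N/mm; NOT adequate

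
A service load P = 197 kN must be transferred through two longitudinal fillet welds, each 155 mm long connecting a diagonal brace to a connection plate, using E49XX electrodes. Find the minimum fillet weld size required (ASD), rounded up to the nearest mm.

w = 7 mm

E49XX → F_EXX = 490 MPa.
Total weld length L = 310 mm.
Required throat t_e = P × Ω / (0.6 F_EXX × L) = 197 × 2.0 / (0.6 × 490 × 310 × 10⁻³) = 4.323 mm.
Required leg w = t_e / 0.707 = 6.115 mm → use 7 mm.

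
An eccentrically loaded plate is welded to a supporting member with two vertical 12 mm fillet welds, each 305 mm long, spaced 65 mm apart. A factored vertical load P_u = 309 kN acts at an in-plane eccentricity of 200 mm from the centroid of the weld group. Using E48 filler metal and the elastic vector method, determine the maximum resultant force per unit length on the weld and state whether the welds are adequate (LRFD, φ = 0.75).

f_max ≈ 1960 N/mm; NOT adequate

E48XX → F_EXX = 480 MPa.
Total weld length L_w = 610 mm. Treat welds as unit-width lines.
Polar moment about centroid: J = 2[d³/12 + d(b/2)²] = 2[305³/12 + 305×32.5²] = 5373000 mm³.
Direct shear f_v = P/L_w = 309×10³ / 610 = 506.6 N/mm (vertical).
Torsion M = P·e = 309×10³ × 200 = 61800000 N·mm.
Critical point at (x, y) = (32.5, 152.5) from centroid. f_tx = M·y/J = 1754 N/mm; f_ty = M·x/J = 373.8 N/mm.
Resultant f_max = √[f_tx² + (f_v + f_ty)²] = √[1754² + (506.6 + 373.8)²] = 1963 N/mm.
Capacity per unit length: φr_n = 0.75 × 0.6 × 480 × (0.707 × 12) = 1833 N/mm.
1963 > 1833 → NOT adequate.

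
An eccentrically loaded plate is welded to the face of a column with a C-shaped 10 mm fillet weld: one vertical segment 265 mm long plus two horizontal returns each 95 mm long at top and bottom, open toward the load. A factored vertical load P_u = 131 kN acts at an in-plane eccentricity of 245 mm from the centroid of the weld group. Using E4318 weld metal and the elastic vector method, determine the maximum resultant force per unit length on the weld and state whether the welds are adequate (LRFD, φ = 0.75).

f_max ≈ 1100 N/mm; adequate

E43XX → F_EXX = 430 MPa.
Total weld length L_w = 455 mm. Treat welds as unit-width lines.
Centroid: x̄ = 2×95×47.5 / 455 = 19.84 mm from the vertical weld.
Polar moment about centroid: J = I_x + I_y = [265³/12 + 2×95×132.5²] + [265×19.84² + 2(95³/12 + 95×27.66²)] = 5279000 mm³.
Direct shear f_v = P/L_w = 131×10³ / 455 = 287.9 N/mm (vertical).
Torsion M = P·e = 131×10³ × 245 = 32095000 N·mm.
Critical point at (x, y) = (75.16, 132.5) from centroid. f_tx = M·y/J = 805.6 N/mm; f_ty = M·x/J = 457 N/mm.
Resultant f_max = √[f_tx² + (f_v + f_ty)²] = √[805.6² + (287.9 + 457)²] = 1097 N/mm.
Capacity per unit length: φr_n = 0.75 × 0.6 × 430 × (0.707 × 10) = 1368 N/mm.
1097 ≤ 1368 → adequate.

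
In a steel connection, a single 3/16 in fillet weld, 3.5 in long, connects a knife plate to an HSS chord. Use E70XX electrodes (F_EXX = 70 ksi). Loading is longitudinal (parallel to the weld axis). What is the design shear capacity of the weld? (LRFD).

Effective throat t_e = 0.707 × 0.1875 = 0.1326 in.
Total length L = 3.5 in; A_we = 0.1326 × 3.5 = 0.464 in².
F_nw = 0.6 F_EXX = 0.6 × 70 = 42 ksi.
φR_n = 0.75 × 42 × 0.464 = 14.62 kips.

φR_n ≈ 14.6 kips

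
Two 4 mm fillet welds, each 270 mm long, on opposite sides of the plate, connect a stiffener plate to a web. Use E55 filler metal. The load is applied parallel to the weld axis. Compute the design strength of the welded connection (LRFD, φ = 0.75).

E55XX → F_EXX = 550 MPa.
Effective throat t_e = 0.707 × 4 = 2.828 mm.
Total length L = 540 mm; A_we = 2.828 × 540 = 1527 mm².
F_nw = 0.6 F_EXX = 0.6 × 550 = 330 MPa.
φR_n = 0.75 × 330 × 1527 × 10⁻³ = 378 kN.

φR_n ≈ 378 kN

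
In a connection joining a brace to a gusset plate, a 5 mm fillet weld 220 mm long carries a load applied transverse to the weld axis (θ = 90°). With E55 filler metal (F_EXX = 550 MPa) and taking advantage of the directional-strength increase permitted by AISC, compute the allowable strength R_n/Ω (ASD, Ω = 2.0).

t_e = 0.707 × 5 = 3.535 mm; A_we = 3.535 × 220 = 777.7 mm².
Directional factor: 1.0 + 0.5 sin^1.5(90°) = 1.5.
F_nw = 0.6 × 550 × 1.5 = 495 MPa.
R_n/Ω = (495 × 777.7) / 2.0 × 10⁻³ = 192.5 kN.

R_n/Ω ≈ 192 kN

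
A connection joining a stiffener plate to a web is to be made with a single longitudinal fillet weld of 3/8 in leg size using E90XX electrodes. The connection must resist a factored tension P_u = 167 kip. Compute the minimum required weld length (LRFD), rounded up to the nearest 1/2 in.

E90XX → F_EXX = 90 ksi.
Throat t_e = 0.707 × 0.375 = 0.2651 in.
φr_n = 0.75 × 0.6 × 90 × 0.2651 = 10.74 kip/in.
L_req = P_u / φr_n = 167 / 10.74 = 15.55 in total.
Round up → use L = 16 in.

L = 16 in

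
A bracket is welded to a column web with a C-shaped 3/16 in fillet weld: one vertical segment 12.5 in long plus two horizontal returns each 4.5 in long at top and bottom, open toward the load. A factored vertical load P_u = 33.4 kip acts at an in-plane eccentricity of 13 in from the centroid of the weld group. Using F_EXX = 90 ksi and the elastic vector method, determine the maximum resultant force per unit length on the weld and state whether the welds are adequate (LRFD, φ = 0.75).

Total weld length L_w = 21.5 in. Treat welds as unit-width lines.
Centroid: x̄ = 2×4.5×2.25 / 21.5 = 0.9419 in from the vertical weld.
Polar moment about centroid: J = I_x + I_y = [12.5³/12 + 2×4.5×6.25²] + [12.5×0.9419² + 2(4.5³/12 + 4.5×1.308²)] = 556 in³.
Direct shear f_v = P/L_w = 33.4 / 21.5 = 1.553 kip/in (vertical).
Torsion M = P·e = 33.4 × 13 = 434.2 kip·in.
Critical point at (x, y) = (3.558, 6.25) from centroid. f_tx = M·y/J = 4.881 kip/in; f_ty = M·x/J = 2.779 kip/in.
Resultant f_max = √[f_tx² + (f_v + f_ty)²] = √[4.881² + (1.553 + 2.779)²] = 6.526 kip/in.
Capacity per unit length: φr_n = 0.75 × 0.6 × 90 × (0.707 × 0.1875) = 5.369 kip/in.
6.526 > 5.369 → NOT adequate.

f_max ≈ 6.53 kip/in; NOT adequate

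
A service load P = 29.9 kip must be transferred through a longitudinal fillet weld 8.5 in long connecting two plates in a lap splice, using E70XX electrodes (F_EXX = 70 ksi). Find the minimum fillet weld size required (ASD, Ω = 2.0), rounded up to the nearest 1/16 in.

Total weld length L = 8.5 in.
Required throat t_e = P × Ω / (0.6 F_EXX × L) = 29.9 × 2.0 / (0.6 × 70 × 8.5) = 0.1675 in.
Required leg w = t_e / 0.707 = 0.2369 in → use 1/4 in.

w = 1/4 in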